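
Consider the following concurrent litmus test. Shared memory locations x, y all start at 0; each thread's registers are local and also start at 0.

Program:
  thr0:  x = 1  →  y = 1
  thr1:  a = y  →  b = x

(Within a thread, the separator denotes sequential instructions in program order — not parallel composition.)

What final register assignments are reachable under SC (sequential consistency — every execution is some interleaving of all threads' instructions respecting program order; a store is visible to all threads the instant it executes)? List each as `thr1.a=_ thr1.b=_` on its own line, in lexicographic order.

outcome vector order: (thr1.a,thr1.b)
|SC outcomes| = 3

thr1.a=0 thr1.b=0
thr1.a=0 thr1.b=1
thr1.a=1 thr1.b=1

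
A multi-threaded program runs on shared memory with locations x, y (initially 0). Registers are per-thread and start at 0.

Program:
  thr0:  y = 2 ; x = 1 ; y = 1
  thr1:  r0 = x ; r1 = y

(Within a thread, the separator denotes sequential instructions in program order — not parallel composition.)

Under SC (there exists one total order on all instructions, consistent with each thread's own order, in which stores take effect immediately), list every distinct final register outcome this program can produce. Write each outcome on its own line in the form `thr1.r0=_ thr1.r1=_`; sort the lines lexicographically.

thr1.r0=0 thr1.r1=0
thr1.r0=0 thr1.r1=1
thr1.r0=0 thr1.r1=2
thr1.r0=1 thr1.r1=1
thr1.r0=1 thr1.r1=2

outcome vector order: (thr1.r0,thr1.r1)
|SC outcomes| = 5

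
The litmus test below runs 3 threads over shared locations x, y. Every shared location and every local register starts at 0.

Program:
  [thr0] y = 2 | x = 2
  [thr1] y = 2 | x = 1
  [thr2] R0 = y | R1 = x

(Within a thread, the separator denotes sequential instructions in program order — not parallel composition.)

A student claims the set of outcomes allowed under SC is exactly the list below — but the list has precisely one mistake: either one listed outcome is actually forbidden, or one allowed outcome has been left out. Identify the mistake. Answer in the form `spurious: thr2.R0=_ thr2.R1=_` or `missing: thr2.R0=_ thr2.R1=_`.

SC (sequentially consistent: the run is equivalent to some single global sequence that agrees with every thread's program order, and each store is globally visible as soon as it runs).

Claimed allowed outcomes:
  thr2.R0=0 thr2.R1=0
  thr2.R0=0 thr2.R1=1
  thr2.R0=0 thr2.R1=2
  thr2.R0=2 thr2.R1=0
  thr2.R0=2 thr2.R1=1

outcome vector order: (thr2.R0,thr2.R1)
under SC → (0,0), (0,1), (0,2), (2,0), (2,1), (2,2)
SC∖claimed = {(2,2)}

missing: thr2.R0=2 thr2.R1=2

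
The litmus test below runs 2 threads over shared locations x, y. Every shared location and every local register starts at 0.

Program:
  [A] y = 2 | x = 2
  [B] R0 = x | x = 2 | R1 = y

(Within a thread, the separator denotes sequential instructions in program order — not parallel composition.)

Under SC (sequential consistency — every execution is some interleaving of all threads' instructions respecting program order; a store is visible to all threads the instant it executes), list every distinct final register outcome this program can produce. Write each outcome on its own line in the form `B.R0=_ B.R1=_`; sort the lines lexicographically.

B.R0=0 B.R1=0
B.R0=0 B.R1=2
B.R0=2 B.R1=2

outcome vector order: (B.R0,B.R1)
|SC outcomes| = 3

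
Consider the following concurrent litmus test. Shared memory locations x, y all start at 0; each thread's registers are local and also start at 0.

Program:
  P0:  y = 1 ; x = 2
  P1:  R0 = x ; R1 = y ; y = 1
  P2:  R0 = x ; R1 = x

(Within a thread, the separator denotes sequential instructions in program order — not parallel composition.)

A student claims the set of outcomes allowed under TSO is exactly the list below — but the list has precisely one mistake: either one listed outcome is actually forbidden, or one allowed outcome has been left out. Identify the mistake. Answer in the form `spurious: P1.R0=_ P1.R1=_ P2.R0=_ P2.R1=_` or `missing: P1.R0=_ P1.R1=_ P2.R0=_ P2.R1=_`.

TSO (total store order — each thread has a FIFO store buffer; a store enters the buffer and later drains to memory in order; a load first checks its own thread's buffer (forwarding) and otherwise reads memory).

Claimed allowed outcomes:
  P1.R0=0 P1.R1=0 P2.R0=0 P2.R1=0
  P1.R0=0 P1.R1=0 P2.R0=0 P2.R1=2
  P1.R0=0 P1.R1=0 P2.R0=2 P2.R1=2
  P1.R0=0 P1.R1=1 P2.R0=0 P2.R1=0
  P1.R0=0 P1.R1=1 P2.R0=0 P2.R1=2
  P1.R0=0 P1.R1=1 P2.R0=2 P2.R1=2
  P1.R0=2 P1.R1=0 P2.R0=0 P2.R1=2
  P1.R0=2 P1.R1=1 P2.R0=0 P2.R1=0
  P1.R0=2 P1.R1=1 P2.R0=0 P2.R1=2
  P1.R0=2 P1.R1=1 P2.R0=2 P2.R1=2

spurious: P1.R0=2 P1.R1=0 P2.R0=0 P2.R1=2

outcome vector order: (P1.R0,P1.R1,P2.R0,P2.R1)
TSO (9): 0/0/0/0, 0/0/0/2, 0/0/2/2, 0/1/0/0, 0/1/0/2, 0/1/2/2, 2/1/0/0, 2/1/0/2, 2/1/2/2
claimed∖TSO = {2/0/0/2}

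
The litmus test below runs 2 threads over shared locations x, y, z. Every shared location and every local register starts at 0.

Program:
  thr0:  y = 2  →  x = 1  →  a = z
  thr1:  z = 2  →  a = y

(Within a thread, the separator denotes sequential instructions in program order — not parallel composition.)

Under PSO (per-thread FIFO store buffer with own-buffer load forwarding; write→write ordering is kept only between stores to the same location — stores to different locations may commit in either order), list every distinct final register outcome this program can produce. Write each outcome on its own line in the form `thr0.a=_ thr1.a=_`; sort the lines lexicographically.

outcome vector order: (thr0.a,thr1.a)
|PSO outcomes| = 4

thr0.a=0 thr1.a=0
thr0.a=0 thr1.a=2
thr0.a=2 thr1.a=0
thr0.a=2 thr1.a=2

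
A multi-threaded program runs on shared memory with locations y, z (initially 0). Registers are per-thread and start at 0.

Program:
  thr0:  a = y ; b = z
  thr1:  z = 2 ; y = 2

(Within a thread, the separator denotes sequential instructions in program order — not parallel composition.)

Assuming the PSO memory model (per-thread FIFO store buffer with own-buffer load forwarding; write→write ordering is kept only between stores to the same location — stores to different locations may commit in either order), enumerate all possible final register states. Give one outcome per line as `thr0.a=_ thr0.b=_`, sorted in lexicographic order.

thr0.a=0 thr0.b=0
thr0.a=0 thr0.b=2
thr0.a=2 thr0.b=0
thr0.a=2 thr0.b=2

outcome vector order: (thr0.a,thr0.b)
|PSO outcomes| = 4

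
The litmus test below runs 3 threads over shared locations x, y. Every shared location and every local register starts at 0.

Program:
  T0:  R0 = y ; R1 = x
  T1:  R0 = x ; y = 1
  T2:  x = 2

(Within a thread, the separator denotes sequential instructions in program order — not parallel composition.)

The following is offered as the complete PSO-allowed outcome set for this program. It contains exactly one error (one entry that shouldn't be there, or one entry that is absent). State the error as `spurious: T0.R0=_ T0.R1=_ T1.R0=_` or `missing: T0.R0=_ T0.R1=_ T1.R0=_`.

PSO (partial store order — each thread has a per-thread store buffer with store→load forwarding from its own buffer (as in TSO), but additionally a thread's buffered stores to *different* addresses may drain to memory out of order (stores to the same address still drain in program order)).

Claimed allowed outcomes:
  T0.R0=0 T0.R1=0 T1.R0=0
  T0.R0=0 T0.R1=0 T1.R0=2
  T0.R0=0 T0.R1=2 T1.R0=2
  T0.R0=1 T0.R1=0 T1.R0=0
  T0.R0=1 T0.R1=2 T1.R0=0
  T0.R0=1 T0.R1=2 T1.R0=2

outcome vector order: (T0.R0,T0.R1,T1.R0)
PSO: 7 outcomes — {(0,0,0); (0,0,2); (0,2,0); (0,2,2); (1,0,0); (1,2,0); (1,2,2)}
PSO∖claimed = {(0,2,0)}

missing: T0.R0=0 T0.R1=2 T1.R0=0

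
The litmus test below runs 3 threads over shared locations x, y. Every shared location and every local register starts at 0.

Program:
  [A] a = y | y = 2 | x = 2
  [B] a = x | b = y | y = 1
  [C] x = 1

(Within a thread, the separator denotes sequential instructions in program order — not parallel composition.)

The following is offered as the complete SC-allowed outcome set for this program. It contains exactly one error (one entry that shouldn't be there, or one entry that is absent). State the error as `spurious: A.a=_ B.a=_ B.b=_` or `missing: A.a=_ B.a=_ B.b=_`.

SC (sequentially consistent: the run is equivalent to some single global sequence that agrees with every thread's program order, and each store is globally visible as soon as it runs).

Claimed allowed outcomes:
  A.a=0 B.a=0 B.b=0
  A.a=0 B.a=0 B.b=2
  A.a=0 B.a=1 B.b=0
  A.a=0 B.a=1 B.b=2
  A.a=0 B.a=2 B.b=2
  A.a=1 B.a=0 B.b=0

outcome vector order: (A.a,B.a,B.b)
SC (7): (0,0,0), (0,0,2), (0,1,0), (0,1,2), (0,2,2), (1,0,0), (1,1,0)
SC∖claimed = {(1,1,0)}

missing: A.a=1 B.a=1 B.b=0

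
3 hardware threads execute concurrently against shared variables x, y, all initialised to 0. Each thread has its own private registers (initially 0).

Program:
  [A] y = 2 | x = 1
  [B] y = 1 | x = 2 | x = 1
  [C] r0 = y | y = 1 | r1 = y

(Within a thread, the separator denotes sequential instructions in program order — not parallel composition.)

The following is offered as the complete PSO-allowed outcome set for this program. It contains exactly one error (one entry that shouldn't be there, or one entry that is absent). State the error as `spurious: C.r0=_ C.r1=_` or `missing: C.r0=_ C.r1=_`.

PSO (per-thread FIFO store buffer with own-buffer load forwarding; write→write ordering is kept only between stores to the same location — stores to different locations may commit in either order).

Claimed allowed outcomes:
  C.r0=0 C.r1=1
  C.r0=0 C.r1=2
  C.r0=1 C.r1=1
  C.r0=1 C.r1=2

outcome vector order: (C.r0,C.r1)
[PSO] allowed = {01; 02; 11; 12; 21}
PSO∖claimed = {21}

missing: C.r0=2 C.r1=1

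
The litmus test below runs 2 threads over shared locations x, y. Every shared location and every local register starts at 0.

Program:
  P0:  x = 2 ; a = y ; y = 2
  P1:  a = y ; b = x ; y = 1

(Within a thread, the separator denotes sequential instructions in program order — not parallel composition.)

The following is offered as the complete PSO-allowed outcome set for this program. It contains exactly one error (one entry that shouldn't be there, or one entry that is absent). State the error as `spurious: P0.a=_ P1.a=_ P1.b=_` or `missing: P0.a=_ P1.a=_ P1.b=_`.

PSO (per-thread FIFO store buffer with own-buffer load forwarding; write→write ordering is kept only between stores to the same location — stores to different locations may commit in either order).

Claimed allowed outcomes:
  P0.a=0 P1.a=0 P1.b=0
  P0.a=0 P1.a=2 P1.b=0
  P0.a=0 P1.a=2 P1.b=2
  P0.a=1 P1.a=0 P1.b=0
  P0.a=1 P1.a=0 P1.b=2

missing: P0.a=0 P1.a=0 P1.b=2

outcome vector order: (P0.a,P1.a,P1.b)
PSO (6): 0/0/0; 0/0/2; 0/2/0; 0/2/2; 1/0/0; 1/0/2
PSO∖claimed = {0/0/2}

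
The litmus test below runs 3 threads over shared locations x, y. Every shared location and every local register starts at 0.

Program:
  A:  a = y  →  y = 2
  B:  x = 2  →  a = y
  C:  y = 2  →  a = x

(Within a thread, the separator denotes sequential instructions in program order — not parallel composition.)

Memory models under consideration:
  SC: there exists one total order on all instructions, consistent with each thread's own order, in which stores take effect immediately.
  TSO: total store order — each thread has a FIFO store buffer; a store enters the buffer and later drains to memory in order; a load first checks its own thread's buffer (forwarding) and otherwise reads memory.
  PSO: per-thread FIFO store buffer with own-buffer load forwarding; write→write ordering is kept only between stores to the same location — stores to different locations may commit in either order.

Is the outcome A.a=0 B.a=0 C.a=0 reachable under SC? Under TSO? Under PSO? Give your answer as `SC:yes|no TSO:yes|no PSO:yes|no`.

SC:no TSO:yes PSO:yes

outcome vector order: (A.a,B.a,C.a)
under SC → 002 020 022 202 220 222
under TSO → 000 002 020 022 200 202 220 222
under PSO → 000 002 020 022 200 202 220 222
target 000 ∈ {TSO,PSO}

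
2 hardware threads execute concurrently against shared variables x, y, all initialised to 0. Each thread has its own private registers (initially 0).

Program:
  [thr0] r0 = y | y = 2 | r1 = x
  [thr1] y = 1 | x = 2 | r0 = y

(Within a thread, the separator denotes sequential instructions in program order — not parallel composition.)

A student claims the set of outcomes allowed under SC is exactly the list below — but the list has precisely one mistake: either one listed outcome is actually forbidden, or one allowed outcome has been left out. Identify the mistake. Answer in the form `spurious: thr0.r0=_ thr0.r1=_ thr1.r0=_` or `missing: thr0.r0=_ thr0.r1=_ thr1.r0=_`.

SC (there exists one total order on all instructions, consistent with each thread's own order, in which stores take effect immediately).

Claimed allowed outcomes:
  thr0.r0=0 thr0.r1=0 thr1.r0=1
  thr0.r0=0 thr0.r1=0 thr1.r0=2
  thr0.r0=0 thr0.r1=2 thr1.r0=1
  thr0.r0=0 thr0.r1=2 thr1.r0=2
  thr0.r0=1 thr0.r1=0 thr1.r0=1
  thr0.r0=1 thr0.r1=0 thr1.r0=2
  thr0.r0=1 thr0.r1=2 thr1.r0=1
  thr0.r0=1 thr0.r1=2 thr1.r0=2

outcome vector order: (thr0.r0,thr0.r1,thr1.r0)
[SC] allowed = {001 002 021 022 102 121 122}
claimed∖SC = {101}

spurious: thr0.r0=1 thr0.r1=0 thr1.r0=1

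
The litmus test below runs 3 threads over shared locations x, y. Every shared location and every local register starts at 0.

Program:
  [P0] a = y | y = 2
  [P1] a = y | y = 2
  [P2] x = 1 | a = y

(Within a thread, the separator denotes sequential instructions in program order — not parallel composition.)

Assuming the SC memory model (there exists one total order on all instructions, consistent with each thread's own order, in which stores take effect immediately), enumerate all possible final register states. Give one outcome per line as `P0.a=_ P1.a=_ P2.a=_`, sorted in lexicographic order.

outcome vector order: (P0.a,P1.a,P2.a)
|SC outcomes| = 6

P0.a=0 P1.a=0 P2.a=0
P0.a=0 P1.a=0 P2.a=2
P0.a=0 P1.a=2 P2.a=0
P0.a=0 P1.a=2 P2.a=2
P0.a=2 P1.a=0 P2.a=0
P0.a=2 P1.a=0 P2.a=2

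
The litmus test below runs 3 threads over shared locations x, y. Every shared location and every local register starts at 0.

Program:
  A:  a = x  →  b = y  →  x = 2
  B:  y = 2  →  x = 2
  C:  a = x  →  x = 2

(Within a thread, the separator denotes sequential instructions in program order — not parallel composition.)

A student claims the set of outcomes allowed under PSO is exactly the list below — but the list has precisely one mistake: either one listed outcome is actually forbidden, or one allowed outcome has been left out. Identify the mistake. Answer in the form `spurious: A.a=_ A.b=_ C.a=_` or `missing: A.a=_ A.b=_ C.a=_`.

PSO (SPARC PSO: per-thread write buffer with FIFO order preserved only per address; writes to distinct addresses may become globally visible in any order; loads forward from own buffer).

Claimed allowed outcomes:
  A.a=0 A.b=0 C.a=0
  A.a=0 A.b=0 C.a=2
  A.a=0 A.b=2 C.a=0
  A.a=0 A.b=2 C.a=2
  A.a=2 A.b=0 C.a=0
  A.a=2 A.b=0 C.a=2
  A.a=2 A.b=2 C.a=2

missing: A.a=2 A.b=2 C.a=0

outcome vector order: (A.a,A.b,C.a)
under PSO → (0,0,0), (0,0,2), (0,2,0), (0,2,2), (2,0,0), (2,0,2), (2,2,0), (2,2,2)
PSO∖claimed = {(2,2,0)}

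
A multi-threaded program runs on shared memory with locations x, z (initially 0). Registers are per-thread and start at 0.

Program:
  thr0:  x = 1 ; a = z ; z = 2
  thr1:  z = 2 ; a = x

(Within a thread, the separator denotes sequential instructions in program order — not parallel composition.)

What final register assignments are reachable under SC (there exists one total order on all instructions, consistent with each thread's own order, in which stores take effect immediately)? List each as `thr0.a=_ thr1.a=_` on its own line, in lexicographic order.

outcome vector order: (thr0.a,thr1.a)
|SC outcomes| = 3

thr0.a=0 thr1.a=1
thr0.a=2 thr1.a=0
thr0.a=2 thr1.a=1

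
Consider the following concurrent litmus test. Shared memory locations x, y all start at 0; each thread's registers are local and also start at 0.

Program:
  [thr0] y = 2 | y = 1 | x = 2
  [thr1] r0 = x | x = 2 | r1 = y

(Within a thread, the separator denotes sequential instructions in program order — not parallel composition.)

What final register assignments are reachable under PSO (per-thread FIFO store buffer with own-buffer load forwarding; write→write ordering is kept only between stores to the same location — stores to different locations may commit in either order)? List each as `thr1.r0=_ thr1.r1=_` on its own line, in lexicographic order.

outcome vector order: (thr1.r0,thr1.r1)
|PSO outcomes| = 6

thr1.r0=0 thr1.r1=0
thr1.r0=0 thr1.r1=1
thr1.r0=0 thr1.r1=2
thr1.r0=2 thr1.r1=0
thr1.r0=2 thr1.r1=1
thr1.r0=2 thr1.r1=2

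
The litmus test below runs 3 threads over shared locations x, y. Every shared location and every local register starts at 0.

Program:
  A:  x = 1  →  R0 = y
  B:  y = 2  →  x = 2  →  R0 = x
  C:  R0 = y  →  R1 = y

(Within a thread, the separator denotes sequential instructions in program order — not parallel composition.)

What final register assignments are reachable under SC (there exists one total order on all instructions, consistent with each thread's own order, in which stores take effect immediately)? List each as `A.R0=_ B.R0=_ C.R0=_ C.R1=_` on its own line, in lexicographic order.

outcome vector order: (A.R0,B.R0,C.R0,C.R1)
|SC outcomes| = 9

A.R0=0 B.R0=2 C.R0=0 C.R1=0
A.R0=0 B.R0=2 C.R0=0 C.R1=2
A.R0=0 B.R0=2 C.R0=2 C.R1=2
A.R0=2 B.R0=1 C.R0=0 C.R1=0
A.R0=2 B.R0=1 C.R0=0 C.R1=2
A.R0=2 B.R0=1 C.R0=2 C.R1=2
A.R0=2 B.R0=2 C.R0=0 C.R1=0
A.R0=2 B.R0=2 C.R0=0 C.R1=2
A.R0=2 B.R0=2 C.R0=2 C.R1=2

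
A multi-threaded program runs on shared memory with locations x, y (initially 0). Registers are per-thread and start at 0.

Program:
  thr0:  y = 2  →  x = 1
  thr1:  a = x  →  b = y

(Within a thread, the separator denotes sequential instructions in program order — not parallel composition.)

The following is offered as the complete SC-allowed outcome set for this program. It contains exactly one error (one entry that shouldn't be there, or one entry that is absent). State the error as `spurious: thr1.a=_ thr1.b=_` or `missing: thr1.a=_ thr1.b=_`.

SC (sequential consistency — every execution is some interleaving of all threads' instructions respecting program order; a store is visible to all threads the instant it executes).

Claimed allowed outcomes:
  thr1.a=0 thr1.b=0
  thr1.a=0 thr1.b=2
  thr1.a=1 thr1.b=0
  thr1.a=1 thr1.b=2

outcome vector order: (thr1.a,thr1.b)
SC (3): <0 0>; <0 2>; <1 2>
claimed∖SC = {<1 0>}

spurious: thr1.a=1 thr1.b=0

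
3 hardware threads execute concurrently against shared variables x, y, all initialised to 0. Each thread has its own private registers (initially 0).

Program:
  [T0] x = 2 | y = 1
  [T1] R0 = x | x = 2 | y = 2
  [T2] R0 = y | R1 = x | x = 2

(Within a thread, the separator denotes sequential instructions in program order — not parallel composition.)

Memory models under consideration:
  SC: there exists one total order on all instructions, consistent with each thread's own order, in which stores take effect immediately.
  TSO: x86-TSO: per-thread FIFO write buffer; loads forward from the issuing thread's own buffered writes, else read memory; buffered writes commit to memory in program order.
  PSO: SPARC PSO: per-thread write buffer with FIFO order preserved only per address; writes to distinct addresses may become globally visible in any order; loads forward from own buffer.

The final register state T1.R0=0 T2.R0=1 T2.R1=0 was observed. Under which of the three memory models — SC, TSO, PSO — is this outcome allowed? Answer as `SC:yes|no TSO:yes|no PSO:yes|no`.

outcome vector order: (T1.R0,T2.R0,T2.R1)
SC (8): 0/0/0, 0/0/2, 0/1/2, 0/2/2, 2/0/0, 2/0/2, 2/1/2, 2/2/2
TSO (8): 0/0/0, 0/0/2, 0/1/2, 0/2/2, 2/0/0, 2/0/2, 2/1/2, 2/2/2
PSO (11): 0/0/0, 0/0/2, 0/1/0, 0/1/2, 0/2/0, 0/2/2, 2/0/0, 2/0/2, 2/1/0, 2/1/2, 2/2/2
target 0/1/0 ∈ {PSO}

SC:no TSO:no PSO:yes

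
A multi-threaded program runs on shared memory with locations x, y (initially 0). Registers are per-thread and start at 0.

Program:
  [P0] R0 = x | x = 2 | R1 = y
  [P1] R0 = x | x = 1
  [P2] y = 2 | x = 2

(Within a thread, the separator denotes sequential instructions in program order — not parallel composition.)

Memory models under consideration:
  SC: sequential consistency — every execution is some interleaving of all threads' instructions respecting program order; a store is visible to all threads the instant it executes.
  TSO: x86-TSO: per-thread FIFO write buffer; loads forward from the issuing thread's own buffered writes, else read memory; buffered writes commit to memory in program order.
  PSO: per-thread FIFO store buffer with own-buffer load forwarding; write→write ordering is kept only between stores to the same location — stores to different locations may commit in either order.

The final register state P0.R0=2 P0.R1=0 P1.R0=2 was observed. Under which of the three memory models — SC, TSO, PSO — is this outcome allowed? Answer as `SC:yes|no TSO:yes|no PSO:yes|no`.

outcome vector order: (P0.R0,P0.R1,P1.R0)
SC (9): <0 0 0>; <0 0 2>; <0 2 0>; <0 2 2>; <1 0 0>; <1 2 0>; <1 2 2>; <2 2 0>; <2 2 2>
TSO (9): <0 0 0>; <0 0 2>; <0 2 0>; <0 2 2>; <1 0 0>; <1 2 0>; <1 2 2>; <2 2 0>; <2 2 2>
PSO (12): <0 0 0>; <0 0 2>; <0 2 0>; <0 2 2>; <1 0 0>; <1 0 2>; <1 2 0>; <1 2 2>; <2 0 0>; <2 0 2>; <2 2 0>; <2 2 2>
target <2 0 2> ∈ {PSO}

SC:no TSO:no PSO:yes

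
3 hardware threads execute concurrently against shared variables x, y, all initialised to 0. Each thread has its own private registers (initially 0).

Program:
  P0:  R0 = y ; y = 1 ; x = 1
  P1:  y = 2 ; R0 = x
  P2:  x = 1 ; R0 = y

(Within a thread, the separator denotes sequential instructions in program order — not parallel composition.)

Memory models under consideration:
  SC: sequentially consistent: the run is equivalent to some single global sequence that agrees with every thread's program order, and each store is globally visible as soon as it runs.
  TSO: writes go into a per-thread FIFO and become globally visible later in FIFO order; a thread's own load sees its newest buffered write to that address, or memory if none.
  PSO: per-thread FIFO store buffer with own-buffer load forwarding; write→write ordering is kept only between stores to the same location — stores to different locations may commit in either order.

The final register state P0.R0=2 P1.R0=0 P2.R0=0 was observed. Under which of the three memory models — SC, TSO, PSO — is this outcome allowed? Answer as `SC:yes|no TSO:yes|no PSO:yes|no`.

SC:no TSO:yes PSO:yes

outcome vector order: (P0.R0,P1.R0,P2.R0)
[SC] allowed = {0/0/1; 0/0/2; 0/1/0; 0/1/1; 0/1/2; 2/0/1; 2/0/2; 2/1/0; 2/1/1; 2/1/2}
[TSO] allowed = {0/0/0; 0/0/1; 0/0/2; 0/1/0; 0/1/1; 0/1/2; 2/0/0; 2/0/1; 2/0/2; 2/1/0; 2/1/1; 2/1/2}
[PSO] allowed = {0/0/0; 0/0/1; 0/0/2; 0/1/0; 0/1/1; 0/1/2; 2/0/0; 2/0/1; 2/0/2; 2/1/0; 2/1/1; 2/1/2}
target 2/0/0 ∈ {TSO,PSO}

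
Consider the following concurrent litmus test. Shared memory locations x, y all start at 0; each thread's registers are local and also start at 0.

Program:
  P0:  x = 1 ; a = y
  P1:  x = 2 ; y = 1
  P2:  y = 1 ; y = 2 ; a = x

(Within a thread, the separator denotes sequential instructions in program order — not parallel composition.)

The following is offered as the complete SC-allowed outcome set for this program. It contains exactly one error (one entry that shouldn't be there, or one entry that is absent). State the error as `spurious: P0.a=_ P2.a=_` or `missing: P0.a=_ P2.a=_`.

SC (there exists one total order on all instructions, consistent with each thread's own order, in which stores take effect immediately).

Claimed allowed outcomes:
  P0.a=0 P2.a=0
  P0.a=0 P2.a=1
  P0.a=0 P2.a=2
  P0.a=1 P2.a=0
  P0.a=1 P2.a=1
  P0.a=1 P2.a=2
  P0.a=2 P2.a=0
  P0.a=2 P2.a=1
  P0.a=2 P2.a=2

spurious: P0.a=0 P2.a=0

outcome vector order: (P0.a,P2.a)
SC: 8 outcomes — {<0 1> <0 2> <1 0> <1 1> <1 2> <2 0> <2 1> <2 2>}
claimed∖SC = {<0 0>}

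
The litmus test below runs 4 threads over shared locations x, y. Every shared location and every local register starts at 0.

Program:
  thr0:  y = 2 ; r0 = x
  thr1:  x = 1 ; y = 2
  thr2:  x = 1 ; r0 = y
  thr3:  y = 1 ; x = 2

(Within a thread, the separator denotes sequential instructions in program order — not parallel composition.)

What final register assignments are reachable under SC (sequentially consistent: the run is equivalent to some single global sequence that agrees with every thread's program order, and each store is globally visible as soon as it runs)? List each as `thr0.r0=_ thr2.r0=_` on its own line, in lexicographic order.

outcome vector order: (thr0.r0,thr2.r0)
|SC outcomes| = 8

thr0.r0=0 thr2.r0=1
thr0.r0=0 thr2.r0=2
thr0.r0=1 thr2.r0=0
thr0.r0=1 thr2.r0=1
thr0.r0=1 thr2.r0=2
thr0.r0=2 thr2.r0=0
thr0.r0=2 thr2.r0=1
thr0.r0=2 thr2.r0=2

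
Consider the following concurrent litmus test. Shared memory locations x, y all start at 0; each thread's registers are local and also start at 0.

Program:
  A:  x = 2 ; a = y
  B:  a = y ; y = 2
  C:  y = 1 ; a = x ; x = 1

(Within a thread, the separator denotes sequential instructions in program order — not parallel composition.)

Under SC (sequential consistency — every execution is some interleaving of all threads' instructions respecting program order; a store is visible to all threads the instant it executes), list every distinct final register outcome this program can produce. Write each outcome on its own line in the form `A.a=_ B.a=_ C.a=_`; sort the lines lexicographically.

outcome vector order: (A.a,B.a,C.a)
|SC outcomes| = 10

A.a=0 B.a=0 C.a=2
A.a=0 B.a=1 C.a=2
A.a=1 B.a=0 C.a=0
A.a=1 B.a=0 C.a=2
A.a=1 B.a=1 C.a=0
A.a=1 B.a=1 C.a=2
A.a=2 B.a=0 C.a=0
A.a=2 B.a=0 C.a=2
A.a=2 B.a=1 C.a=0
A.a=2 B.a=1 C.a=2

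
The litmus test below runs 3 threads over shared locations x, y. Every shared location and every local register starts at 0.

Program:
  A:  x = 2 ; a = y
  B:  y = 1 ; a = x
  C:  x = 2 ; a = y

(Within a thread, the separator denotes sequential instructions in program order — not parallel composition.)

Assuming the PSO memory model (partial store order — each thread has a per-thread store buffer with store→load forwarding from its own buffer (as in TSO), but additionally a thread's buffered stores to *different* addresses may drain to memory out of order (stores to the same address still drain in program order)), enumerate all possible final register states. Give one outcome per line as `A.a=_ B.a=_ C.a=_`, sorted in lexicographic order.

A.a=0 B.a=0 C.a=0
A.a=0 B.a=0 C.a=1
A.a=0 B.a=2 C.a=0
A.a=0 B.a=2 C.a=1
A.a=1 B.a=0 C.a=0
A.a=1 B.a=0 C.a=1
A.a=1 B.a=2 C.a=0
A.a=1 B.a=2 C.a=1

outcome vector order: (A.a,B.a,C.a)
|PSO outcomes| = 8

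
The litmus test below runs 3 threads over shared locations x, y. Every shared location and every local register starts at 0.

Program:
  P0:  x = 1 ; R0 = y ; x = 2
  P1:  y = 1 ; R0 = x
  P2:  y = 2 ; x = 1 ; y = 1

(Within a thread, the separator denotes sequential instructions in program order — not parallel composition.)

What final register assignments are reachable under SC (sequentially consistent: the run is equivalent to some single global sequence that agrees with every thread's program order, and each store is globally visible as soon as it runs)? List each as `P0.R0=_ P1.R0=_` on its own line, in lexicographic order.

P0.R0=0 P1.R0=1
P0.R0=0 P1.R0=2
P0.R0=1 P1.R0=0
P0.R0=1 P1.R0=1
P0.R0=1 P1.R0=2
P0.R0=2 P1.R0=0
P0.R0=2 P1.R0=1
P0.R0=2 P1.R0=2

outcome vector order: (P0.R0,P1.R0)
|SC outcomes| = 8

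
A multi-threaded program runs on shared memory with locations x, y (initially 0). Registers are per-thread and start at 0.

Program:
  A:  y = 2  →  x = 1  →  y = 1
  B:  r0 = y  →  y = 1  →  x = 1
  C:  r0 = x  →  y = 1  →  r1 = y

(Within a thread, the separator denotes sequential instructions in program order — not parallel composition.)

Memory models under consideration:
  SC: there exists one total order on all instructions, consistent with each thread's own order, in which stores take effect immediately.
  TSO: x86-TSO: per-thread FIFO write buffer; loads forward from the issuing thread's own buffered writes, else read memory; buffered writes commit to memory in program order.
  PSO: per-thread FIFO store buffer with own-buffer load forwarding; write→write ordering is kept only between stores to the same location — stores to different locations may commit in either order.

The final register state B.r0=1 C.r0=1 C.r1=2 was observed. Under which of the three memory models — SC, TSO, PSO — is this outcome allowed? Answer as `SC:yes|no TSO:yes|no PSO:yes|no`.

SC:no TSO:no PSO:yes

outcome vector order: (B.r0,C.r0,C.r1)
[SC] allowed = {001, 002, 011, 012, 101, 102, 111, 201, 202, 211}
[TSO] allowed = {001, 002, 011, 012, 101, 102, 111, 201, 202, 211}
[PSO] allowed = {001, 002, 011, 012, 101, 102, 111, 112, 201, 202, 211, 212}
target 112 ∈ {PSO}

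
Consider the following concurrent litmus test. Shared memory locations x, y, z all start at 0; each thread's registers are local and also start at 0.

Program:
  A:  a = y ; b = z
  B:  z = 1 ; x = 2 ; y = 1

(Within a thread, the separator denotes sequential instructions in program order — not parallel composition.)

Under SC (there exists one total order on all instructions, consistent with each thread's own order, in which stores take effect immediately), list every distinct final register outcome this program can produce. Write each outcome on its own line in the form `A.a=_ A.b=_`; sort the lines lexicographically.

A.a=0 A.b=0
A.a=0 A.b=1
A.a=1 A.b=1

outcome vector order: (A.a,A.b)
|SC outcomes| = 3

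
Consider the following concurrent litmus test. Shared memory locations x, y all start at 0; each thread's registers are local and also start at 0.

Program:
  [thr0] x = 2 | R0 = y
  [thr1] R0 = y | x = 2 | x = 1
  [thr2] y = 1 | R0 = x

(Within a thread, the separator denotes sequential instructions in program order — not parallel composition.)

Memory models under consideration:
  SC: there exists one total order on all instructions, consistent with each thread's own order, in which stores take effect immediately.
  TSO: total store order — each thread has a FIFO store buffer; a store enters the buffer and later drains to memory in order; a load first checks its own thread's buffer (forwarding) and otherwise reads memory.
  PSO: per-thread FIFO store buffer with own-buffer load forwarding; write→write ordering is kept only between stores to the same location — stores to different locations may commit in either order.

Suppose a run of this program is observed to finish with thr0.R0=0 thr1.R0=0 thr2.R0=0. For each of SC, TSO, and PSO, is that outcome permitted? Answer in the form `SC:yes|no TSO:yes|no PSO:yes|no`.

outcome vector order: (thr0.R0,thr1.R0,thr2.R0)
under SC → <0 0 1>; <0 0 2>; <0 1 1>; <0 1 2>; <1 0 0>; <1 0 1>; <1 0 2>; <1 1 0>; <1 1 1>; <1 1 2>
under TSO → <0 0 0>; <0 0 1>; <0 0 2>; <0 1 0>; <0 1 1>; <0 1 2>; <1 0 0>; <1 0 1>; <1 0 2>; <1 1 0>; <1 1 1>; <1 1 2>
under PSO → <0 0 0>; <0 0 1>; <0 0 2>; <0 1 0>; <0 1 1>; <0 1 2>; <1 0 0>; <1 0 1>; <1 0 2>; <1 1 0>; <1 1 1>; <1 1 2>
target <0 0 0> ∈ {TSO,PSO}

SC:no TSO:yes PSO:yes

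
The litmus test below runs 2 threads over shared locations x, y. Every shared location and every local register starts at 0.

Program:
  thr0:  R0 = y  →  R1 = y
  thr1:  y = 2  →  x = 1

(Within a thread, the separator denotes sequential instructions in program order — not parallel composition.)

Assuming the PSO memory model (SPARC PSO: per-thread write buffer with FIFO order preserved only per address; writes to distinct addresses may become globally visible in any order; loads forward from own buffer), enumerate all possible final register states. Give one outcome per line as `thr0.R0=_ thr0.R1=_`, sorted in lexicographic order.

outcome vector order: (thr0.R0,thr0.R1)
|PSO outcomes| = 3

thr0.R0=0 thr0.R1=0
thr0.R0=0 thr0.R1=2
thr0.R0=2 thr0.R1=2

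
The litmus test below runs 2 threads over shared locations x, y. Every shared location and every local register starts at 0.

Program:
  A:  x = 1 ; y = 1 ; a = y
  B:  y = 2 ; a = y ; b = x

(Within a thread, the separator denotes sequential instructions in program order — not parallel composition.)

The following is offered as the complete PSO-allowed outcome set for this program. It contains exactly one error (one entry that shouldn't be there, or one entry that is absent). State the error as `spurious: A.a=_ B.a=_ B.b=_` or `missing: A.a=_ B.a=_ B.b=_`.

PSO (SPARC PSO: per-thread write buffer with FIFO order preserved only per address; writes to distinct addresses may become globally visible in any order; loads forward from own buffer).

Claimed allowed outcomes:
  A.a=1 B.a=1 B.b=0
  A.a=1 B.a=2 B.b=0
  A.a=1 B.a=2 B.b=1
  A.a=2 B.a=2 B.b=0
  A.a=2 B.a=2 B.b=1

outcome vector order: (A.a,B.a,B.b)
[PSO] allowed = {110, 111, 120, 121, 220, 221}
PSO∖claimed = {111}

missing: A.a=1 B.a=1 B.b=1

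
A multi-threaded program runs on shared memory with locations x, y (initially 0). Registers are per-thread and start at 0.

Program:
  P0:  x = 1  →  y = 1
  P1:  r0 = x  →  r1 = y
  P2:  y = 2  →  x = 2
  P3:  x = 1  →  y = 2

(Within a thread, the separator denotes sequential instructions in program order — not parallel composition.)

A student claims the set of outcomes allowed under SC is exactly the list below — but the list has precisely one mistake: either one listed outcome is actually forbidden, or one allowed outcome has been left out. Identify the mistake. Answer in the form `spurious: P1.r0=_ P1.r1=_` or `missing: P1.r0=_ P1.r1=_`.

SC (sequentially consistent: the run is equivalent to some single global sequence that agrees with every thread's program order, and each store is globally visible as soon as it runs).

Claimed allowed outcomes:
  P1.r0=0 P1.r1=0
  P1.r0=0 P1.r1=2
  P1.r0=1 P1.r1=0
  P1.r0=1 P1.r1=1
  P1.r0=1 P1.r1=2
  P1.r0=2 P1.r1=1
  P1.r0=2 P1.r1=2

outcome vector order: (P1.r0,P1.r1)
under SC → <0 0>, <0 1>, <0 2>, <1 0>, <1 1>, <1 2>, <2 1>, <2 2>
SC∖claimed = {<0 1>}

missing: P1.r0=0 P1.r1=1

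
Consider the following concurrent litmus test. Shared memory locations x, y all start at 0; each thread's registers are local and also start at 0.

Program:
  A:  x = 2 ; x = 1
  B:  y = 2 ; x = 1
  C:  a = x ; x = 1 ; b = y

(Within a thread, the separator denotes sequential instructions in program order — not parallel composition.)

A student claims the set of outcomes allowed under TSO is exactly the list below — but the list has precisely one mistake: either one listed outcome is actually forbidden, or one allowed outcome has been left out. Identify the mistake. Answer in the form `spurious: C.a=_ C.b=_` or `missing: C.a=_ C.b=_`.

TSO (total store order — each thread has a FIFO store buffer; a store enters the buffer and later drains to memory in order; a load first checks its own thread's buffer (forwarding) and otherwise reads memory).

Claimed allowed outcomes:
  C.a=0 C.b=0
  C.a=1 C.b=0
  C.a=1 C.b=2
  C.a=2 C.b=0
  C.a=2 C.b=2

outcome vector order: (C.a,C.b)
under TSO → <0 0>; <0 2>; <1 0>; <1 2>; <2 0>; <2 2>
TSO∖claimed = {<0 2>}

missing: C.a=0 C.b=2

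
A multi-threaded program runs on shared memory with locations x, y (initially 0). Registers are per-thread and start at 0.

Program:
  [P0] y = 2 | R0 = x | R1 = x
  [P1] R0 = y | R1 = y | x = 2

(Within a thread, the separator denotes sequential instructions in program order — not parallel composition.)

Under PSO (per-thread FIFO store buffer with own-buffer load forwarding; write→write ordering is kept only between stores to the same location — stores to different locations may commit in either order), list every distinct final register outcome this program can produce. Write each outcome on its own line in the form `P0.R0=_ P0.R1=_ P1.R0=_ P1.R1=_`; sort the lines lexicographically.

outcome vector order: (P0.R0,P0.R1,P1.R0,P1.R1)
|PSO outcomes| = 9

P0.R0=0 P0.R1=0 P1.R0=0 P1.R1=0
P0.R0=0 P0.R1=0 P1.R0=0 P1.R1=2
P0.R0=0 P0.R1=0 P1.R0=2 P1.R1=2
P0.R0=0 P0.R1=2 P1.R0=0 P1.R1=0
P0.R0=0 P0.R1=2 P1.R0=0 P1.R1=2
P0.R0=0 P0.R1=2 P1.R0=2 P1.R1=2
P0.R0=2 P0.R1=2 P1.R0=0 P1.R1=0
P0.R0=2 P0.R1=2 P1.R0=0 P1.R1=2
P0.R0=2 P0.R1=2 P1.R0=2 P1.R1=2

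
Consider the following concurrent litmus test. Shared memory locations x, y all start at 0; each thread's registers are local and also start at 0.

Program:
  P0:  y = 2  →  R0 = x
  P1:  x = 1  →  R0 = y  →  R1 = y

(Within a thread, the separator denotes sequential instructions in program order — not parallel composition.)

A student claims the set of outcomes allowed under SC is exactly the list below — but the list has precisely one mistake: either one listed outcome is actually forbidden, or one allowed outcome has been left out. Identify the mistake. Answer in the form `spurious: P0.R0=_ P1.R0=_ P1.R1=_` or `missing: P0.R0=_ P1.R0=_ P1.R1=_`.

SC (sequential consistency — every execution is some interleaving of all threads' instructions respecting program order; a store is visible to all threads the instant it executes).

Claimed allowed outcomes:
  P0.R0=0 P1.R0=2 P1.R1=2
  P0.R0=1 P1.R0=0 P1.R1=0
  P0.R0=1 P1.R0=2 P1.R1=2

outcome vector order: (P0.R0,P1.R0,P1.R1)
SC: 4 outcomes — {022, 100, 102, 122}
SC∖claimed = {102}

missing: P0.R0=1 P1.R0=0 P1.R1=2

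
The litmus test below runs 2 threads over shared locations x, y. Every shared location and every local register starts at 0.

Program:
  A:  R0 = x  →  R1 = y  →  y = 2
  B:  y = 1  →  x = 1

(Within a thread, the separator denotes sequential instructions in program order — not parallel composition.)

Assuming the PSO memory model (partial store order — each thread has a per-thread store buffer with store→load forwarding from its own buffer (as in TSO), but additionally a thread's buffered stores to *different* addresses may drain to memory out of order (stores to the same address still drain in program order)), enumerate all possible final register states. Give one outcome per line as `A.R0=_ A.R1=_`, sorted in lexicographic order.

A.R0=0 A.R1=0
A.R0=0 A.R1=1
A.R0=1 A.R1=0
A.R0=1 A.R1=1

outcome vector order: (A.R0,A.R1)
|PSO outcomes| = 4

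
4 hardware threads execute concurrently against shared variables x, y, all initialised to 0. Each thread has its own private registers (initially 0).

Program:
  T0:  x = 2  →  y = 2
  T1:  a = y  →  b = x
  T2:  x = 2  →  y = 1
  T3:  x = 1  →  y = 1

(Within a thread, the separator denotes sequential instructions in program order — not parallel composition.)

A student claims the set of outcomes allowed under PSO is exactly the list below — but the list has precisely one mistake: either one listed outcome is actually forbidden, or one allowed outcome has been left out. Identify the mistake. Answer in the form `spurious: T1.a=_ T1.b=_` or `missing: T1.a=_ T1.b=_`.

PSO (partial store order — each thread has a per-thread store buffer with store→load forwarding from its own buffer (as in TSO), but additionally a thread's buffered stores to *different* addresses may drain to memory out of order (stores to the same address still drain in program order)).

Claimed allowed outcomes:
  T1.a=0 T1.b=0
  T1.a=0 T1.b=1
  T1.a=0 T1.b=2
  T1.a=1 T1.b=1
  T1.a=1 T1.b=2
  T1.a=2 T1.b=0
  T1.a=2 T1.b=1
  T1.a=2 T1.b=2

missing: T1.a=1 T1.b=0

outcome vector order: (T1.a,T1.b)
PSO: 9 outcomes — {00 01 02 10 11 12 20 21 22}
PSO∖claimed = {10}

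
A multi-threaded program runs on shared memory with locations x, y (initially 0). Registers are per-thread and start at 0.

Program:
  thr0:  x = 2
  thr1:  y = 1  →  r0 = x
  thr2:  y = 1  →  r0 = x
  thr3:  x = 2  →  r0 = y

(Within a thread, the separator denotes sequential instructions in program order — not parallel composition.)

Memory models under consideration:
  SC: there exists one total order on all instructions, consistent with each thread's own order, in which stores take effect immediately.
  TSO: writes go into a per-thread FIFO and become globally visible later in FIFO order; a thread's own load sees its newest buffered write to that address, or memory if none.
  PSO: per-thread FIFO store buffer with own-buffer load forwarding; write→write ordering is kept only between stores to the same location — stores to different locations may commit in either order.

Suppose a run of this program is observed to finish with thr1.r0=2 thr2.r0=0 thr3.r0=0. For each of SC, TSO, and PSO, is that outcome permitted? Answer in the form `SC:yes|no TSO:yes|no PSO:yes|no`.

outcome vector order: (thr1.r0,thr2.r0,thr3.r0)
SC (5): 001, 021, 201, 220, 221
TSO (8): 000, 001, 020, 021, 200, 201, 220, 221
PSO (8): 000, 001, 020, 021, 200, 201, 220, 221
target 200 ∈ {TSO,PSO}

SC:no TSO:yes PSO:yes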